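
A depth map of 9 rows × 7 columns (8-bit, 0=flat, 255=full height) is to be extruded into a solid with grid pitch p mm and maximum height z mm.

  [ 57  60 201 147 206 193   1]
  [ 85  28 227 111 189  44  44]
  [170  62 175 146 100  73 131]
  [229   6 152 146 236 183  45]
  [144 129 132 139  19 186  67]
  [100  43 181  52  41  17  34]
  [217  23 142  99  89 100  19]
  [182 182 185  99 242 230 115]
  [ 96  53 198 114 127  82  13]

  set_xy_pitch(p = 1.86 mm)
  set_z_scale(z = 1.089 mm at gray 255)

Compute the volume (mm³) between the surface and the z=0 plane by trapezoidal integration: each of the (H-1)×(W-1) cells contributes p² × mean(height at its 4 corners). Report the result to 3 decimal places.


height_mm = gray/255 × 1.089; cell vol = 1.86² × mean(4 corners)
unit = 1.86² × 1.089 / (4×255) = 0.00369363 mm³ per gray-sum
row 0: Σ corner-gray over 6 cells = 2999  → 11.0772
row 1: Σ corner-gray over 6 cells = 2740  → 10.1206
row 2: Σ corner-gray over 6 cells = 3133  → 11.5721
row 3: Σ corner-gray over 6 cells = 3141  → 11.6017
row 4: Σ corner-gray over 6 cells = 2223  → 8.2109
row 5: Σ corner-gray over 6 cells = 1944  → 7.1804
row 6: Σ corner-gray over 6 cells = 3315  → 12.2444
row 7: Σ corner-gray over 6 cells = 3430  → 12.6692
Σ rows: total corner-gray = 22925  → 84.6765 mm³

84.677


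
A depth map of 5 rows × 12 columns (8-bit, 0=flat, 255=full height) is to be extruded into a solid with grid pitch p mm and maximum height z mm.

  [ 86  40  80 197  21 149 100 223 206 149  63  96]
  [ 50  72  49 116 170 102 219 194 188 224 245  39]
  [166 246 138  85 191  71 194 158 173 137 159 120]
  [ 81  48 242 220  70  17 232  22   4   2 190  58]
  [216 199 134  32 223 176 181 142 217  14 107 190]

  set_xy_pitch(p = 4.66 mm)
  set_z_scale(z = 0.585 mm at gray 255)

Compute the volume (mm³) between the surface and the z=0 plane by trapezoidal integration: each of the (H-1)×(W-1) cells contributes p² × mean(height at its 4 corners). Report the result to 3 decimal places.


height_mm = gray/255 × 0.585; cell vol = 4.66² × mean(4 corners)
unit = 4.66² × 0.585 / (4×255) = 0.0124545 mm³ per gray-sum
row 0: Σ corner-gray over 11 cells = 5885  → 73.2949
row 1: Σ corner-gray over 11 cells = 6637  → 82.6608
row 2: Σ corner-gray over 11 cells = 5623  → 70.0319
row 3: Σ corner-gray over 11 cells = 5489  → 68.3629
Σ rows: total corner-gray = 23634  → 294.3505 mm³

294.350


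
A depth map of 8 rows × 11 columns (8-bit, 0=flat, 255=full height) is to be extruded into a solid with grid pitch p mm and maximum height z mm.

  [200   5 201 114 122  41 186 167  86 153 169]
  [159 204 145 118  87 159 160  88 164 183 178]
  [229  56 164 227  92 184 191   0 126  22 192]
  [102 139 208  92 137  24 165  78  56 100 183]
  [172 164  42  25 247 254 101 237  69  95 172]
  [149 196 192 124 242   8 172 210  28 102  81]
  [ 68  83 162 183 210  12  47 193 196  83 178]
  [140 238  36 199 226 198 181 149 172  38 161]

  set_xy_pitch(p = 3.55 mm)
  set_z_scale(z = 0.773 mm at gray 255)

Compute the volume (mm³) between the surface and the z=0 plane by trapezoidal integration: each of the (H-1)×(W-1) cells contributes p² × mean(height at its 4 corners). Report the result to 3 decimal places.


height_mm = gray/255 × 0.773; cell vol = 3.55² × mean(4 corners)
unit = 3.55² × 0.773 / (4×255) = 0.00955072 mm³ per gray-sum
row 0: Σ corner-gray over 10 cells = 5472  → 52.2615
row 1: Σ corner-gray over 10 cells = 5498  → 52.5098
row 2: Σ corner-gray over 10 cells = 4828  → 46.1109
row 3: Σ corner-gray over 10 cells = 5095  → 48.6609
row 4: Σ corner-gray over 10 cells = 5590  → 53.3885
row 5: Σ corner-gray over 10 cells = 5362  → 51.2110
row 6: Σ corner-gray over 10 cells = 5759  → 55.0026
Σ rows: total corner-gray = 37604  → 359.1452 mm³

359.145


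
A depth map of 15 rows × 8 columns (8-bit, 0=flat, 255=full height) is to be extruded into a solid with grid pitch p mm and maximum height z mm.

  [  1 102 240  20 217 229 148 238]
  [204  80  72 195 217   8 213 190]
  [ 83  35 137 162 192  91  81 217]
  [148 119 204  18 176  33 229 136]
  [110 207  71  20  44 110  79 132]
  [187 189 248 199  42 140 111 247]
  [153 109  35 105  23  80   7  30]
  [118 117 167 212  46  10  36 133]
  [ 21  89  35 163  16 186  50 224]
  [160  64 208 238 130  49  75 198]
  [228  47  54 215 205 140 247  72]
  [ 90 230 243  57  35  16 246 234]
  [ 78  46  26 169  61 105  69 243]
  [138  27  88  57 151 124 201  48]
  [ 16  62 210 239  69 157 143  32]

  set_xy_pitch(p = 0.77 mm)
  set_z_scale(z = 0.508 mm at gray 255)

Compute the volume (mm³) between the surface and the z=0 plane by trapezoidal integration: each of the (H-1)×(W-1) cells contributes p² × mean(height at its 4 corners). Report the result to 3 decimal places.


height_mm = gray/255 × 0.508; cell vol = 0.77² × mean(4 corners)
unit = 0.77² × 0.508 / (4×255) = 0.000295287 mm³ per gray-sum
row 0: Σ corner-gray over 7 cells = 4115  → 1.2151
row 1: Σ corner-gray over 7 cells = 3660  → 1.0808
row 2: Σ corner-gray over 7 cells = 3538  → 1.0447
row 3: Σ corner-gray over 7 cells = 3146  → 0.9290
row 4: Σ corner-gray over 7 cells = 3596  → 1.0619
row 5: Σ corner-gray over 7 cells = 3193  → 0.9429
row 6: Σ corner-gray over 7 cells = 2328  → 0.6874
row 7: Σ corner-gray over 7 cells = 2750  → 0.8120
row 8: Σ corner-gray over 7 cells = 3209  → 0.9476
row 9: Σ corner-gray over 7 cells = 4002  → 1.1817
row 10: Σ corner-gray over 7 cells = 4094  → 1.2089
row 11: Σ corner-gray over 7 cells = 3251  → 0.9600
row 12: Σ corner-gray over 7 cells = 2755  → 0.8135
row 13: Σ corner-gray over 7 cells = 3290  → 0.9715
Σ rows: total corner-gray = 46927  → 13.8570 mm³

13.857


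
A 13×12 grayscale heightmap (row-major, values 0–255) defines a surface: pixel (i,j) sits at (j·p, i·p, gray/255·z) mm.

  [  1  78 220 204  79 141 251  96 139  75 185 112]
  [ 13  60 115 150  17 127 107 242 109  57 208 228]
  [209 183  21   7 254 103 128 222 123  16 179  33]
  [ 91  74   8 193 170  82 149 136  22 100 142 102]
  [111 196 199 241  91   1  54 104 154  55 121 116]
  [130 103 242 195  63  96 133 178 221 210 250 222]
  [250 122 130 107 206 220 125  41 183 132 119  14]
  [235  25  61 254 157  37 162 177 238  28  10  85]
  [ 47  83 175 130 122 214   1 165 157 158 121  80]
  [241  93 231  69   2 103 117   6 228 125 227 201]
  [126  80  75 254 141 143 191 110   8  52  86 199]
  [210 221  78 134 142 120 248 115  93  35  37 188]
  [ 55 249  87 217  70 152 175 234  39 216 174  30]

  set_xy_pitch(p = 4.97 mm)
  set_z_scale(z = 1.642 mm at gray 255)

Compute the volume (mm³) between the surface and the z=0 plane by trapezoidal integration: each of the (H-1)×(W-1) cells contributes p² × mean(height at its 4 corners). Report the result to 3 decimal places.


height_mm = gray/255 × 1.642; cell vol = 4.97² × mean(4 corners)
unit = 4.97² × 1.642 / (4×255) = 0.0397636 mm³ per gray-sum
row 0: Σ corner-gray over 11 cells = 5674  → 225.6187
row 1: Σ corner-gray over 11 cells = 5339  → 212.2979
row 2: Σ corner-gray over 11 cells = 5059  → 201.1641
row 3: Σ corner-gray over 11 cells = 5004  → 198.9771
row 4: Σ corner-gray over 11 cells = 6393  → 254.2087
row 5: Σ corner-gray over 11 cells = 6768  → 269.1201
row 6: Σ corner-gray over 11 cells = 5652  → 224.7439
row 7: Σ corner-gray over 11 cells = 5397  → 214.6042
row 8: Σ corner-gray over 11 cells = 5623  → 223.5908
row 9: Σ corner-gray over 11 cells = 5449  → 216.6719
row 10: Σ corner-gray over 11 cells = 5449  → 216.6719
row 11: Σ corner-gray over 11 cells = 6155  → 244.7450
Σ rows: total corner-gray = 67962  → 2702.4142 mm³

2702.414


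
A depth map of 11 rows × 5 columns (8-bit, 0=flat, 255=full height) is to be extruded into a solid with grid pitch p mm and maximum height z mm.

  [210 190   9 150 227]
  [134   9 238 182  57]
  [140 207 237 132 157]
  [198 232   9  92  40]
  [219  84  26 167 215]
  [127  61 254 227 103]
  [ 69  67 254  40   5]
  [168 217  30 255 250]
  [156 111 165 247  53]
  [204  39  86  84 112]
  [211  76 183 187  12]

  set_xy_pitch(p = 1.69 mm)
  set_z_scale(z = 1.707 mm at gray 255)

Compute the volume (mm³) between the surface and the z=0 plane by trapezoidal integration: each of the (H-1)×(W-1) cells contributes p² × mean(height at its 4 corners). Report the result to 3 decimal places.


105.499

height_mm = gray/255 × 1.707; cell vol = 1.69² × mean(4 corners)
unit = 1.69² × 1.707 / (4×255) = 0.00477977 mm³ per gray-sum
row 0: Σ corner-gray over 4 cells = 2184  → 10.4390
row 1: Σ corner-gray over 4 cells = 2498  → 11.9399
row 2: Σ corner-gray over 4 cells = 2353  → 11.2468
row 3: Σ corner-gray over 4 cells = 1892  → 9.0433
row 4: Σ corner-gray over 4 cells = 2302  → 11.0030
row 5: Σ corner-gray over 4 cells = 2110  → 10.0853
row 6: Σ corner-gray over 4 cells = 2218  → 10.6015
row 7: Σ corner-gray over 4 cells = 2677  → 12.7954
row 8: Σ corner-gray over 4 cells = 1989  → 9.5070
row 9: Σ corner-gray over 4 cells = 1849  → 8.8378
Σ rows: total corner-gray = 22072  → 105.4990 mm³


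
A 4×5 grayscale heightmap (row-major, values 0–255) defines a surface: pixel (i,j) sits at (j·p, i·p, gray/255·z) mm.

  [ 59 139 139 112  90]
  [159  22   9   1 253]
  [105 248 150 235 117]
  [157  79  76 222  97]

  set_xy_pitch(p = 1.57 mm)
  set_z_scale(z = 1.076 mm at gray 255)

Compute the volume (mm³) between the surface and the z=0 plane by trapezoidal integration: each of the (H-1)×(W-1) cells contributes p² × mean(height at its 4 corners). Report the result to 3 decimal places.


15.250

height_mm = gray/255 × 1.076; cell vol = 1.57² × mean(4 corners)
unit = 1.57² × 1.076 / (4×255) = 0.00260023 mm³ per gray-sum
row 0: Σ corner-gray over 4 cells = 1405  → 3.6533
row 1: Σ corner-gray over 4 cells = 1964  → 5.1068
row 2: Σ corner-gray over 4 cells = 2496  → 6.4902
Σ rows: total corner-gray = 5865  → 15.2503 mm³


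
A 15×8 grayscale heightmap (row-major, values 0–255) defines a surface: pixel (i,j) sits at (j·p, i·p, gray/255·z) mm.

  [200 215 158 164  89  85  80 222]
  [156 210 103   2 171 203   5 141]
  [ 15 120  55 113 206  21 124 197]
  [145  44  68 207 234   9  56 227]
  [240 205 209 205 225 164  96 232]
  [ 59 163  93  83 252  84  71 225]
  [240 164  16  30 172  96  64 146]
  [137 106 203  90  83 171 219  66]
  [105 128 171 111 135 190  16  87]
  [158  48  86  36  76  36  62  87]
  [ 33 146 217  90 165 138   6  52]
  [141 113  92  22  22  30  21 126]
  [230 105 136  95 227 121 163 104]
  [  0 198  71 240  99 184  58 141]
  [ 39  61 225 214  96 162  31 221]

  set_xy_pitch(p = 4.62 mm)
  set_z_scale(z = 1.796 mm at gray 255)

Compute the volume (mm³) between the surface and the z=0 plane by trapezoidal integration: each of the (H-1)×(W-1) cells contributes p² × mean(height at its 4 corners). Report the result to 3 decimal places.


height_mm = gray/255 × 1.796; cell vol = 4.62² × mean(4 corners)
unit = 4.62² × 1.796 / (4×255) = 0.0375829 mm³ per gray-sum
row 0: Σ corner-gray over 7 cells = 3689  → 138.6433
row 1: Σ corner-gray over 7 cells = 3175  → 119.3257
row 2: Σ corner-gray over 7 cells = 3098  → 116.4318
row 3: Σ corner-gray over 7 cells = 4288  → 161.1554
row 4: Σ corner-gray over 7 cells = 4456  → 167.4693
row 5: Σ corner-gray over 7 cells = 3246  → 121.9940
row 6: Σ corner-gray over 7 cells = 3417  → 128.4207
row 7: Σ corner-gray over 7 cells = 3641  → 136.8393
row 8: Σ corner-gray over 7 cells = 2627  → 98.7302
row 9: Σ corner-gray over 7 cells = 2542  → 95.5357
row 10: Σ corner-gray over 7 cells = 2476  → 93.0552
row 11: Σ corner-gray over 7 cells = 2895  → 108.8025
row 12: Σ corner-gray over 7 cells = 3869  → 145.4082
row 13: Σ corner-gray over 7 cells = 3679  → 138.2674
Σ rows: total corner-gray = 47098  → 1770.0787 mm³

1770.079


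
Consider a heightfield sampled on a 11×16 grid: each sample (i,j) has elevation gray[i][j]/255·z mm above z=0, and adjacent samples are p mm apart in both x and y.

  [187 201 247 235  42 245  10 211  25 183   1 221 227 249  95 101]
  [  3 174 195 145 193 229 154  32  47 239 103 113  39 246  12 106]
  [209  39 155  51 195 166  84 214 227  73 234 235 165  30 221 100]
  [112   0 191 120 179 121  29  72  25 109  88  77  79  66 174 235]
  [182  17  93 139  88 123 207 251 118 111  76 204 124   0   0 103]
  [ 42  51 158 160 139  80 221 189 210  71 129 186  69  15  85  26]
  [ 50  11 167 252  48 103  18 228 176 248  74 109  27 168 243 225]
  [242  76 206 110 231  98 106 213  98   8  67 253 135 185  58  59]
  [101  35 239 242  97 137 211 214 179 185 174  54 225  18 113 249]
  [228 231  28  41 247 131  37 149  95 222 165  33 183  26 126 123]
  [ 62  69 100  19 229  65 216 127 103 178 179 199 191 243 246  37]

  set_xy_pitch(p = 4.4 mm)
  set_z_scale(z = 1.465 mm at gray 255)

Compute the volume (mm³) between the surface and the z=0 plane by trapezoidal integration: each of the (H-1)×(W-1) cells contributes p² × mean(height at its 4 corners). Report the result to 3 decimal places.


height_mm = gray/255 × 1.465; cell vol = 4.4² × mean(4 corners)
unit = 4.4² × 1.465 / (4×255) = 0.0278063 mm³ per gray-sum
row 0: Σ corner-gray over 15 cells = 8623  → 239.7735
row 1: Σ corner-gray over 15 cells = 8438  → 234.6293
row 2: Σ corner-gray over 15 cells = 7494  → 208.3802
row 3: Σ corner-gray over 15 cells = 6394  → 177.7933
row 4: Σ corner-gray over 15 cells = 6981  → 194.1156
row 5: Σ corner-gray over 15 cells = 7613  → 211.6892
row 6: Σ corner-gray over 15 cells = 8008  → 222.6726
row 7: Σ corner-gray over 15 cells = 8585  → 238.7169
row 8: Σ corner-gray over 15 cells = 8375  → 232.8775
row 9: Σ corner-gray over 15 cells = 8206  → 228.1783
Σ rows: total corner-gray = 78717  → 2188.8265 mm³

2188.827


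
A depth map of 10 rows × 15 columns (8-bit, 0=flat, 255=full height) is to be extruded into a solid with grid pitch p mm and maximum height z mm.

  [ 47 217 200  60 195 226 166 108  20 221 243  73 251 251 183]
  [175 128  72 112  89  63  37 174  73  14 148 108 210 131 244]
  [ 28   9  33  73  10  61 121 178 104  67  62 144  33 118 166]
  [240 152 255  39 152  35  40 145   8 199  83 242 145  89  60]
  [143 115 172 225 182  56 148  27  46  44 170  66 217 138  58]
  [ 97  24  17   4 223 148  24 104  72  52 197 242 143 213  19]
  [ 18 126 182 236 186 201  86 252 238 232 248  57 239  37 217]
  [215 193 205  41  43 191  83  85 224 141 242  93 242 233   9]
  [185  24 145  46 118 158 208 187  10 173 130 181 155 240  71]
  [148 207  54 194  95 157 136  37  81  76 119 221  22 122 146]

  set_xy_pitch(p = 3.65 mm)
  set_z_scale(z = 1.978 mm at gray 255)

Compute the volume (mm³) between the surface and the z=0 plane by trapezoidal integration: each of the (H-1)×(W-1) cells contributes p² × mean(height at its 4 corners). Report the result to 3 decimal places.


height_mm = gray/255 × 1.978; cell vol = 3.65² × mean(4 corners)
unit = 3.65² × 1.978 / (4×255) = 0.0258352 mm³ per gray-sum
row 0: Σ corner-gray over 14 cells = 7829  → 202.2638
row 1: Σ corner-gray over 14 cells = 5357  → 138.3992
row 2: Σ corner-gray over 14 cells = 5688  → 146.9506
row 3: Σ corner-gray over 14 cells = 6881  → 177.7720
row 4: Σ corner-gray over 14 cells = 6455  → 166.7662
row 5: Σ corner-gray over 14 cells = 7917  → 204.5373
row 6: Σ corner-gray over 14 cells = 9131  → 235.9012
row 7: Σ corner-gray over 14 cells = 8062  → 208.2834
row 8: Σ corner-gray over 14 cells = 7142  → 184.5150
Σ rows: total corner-gray = 64462  → 1665.3887 mm³

1665.389


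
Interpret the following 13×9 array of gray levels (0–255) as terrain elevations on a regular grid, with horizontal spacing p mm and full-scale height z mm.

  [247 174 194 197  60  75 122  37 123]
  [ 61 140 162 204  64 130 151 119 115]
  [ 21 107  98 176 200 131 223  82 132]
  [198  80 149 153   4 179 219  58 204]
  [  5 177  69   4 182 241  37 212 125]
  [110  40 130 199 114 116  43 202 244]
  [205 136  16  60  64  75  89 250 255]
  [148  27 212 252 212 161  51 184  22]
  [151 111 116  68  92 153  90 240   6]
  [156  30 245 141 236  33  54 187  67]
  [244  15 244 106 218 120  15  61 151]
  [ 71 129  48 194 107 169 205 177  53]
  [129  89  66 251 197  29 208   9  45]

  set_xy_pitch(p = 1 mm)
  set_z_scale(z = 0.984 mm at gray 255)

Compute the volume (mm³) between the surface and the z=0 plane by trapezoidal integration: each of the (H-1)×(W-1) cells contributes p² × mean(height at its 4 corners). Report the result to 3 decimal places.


height_mm = gray/255 × 0.984; cell vol = 1² × mean(4 corners)
unit = 1² × 0.984 / (4×255) = 0.000964706 mm³ per gray-sum
row 0: Σ corner-gray over 8 cells = 4204  → 4.0556
row 1: Σ corner-gray over 8 cells = 4303  → 4.1511
row 2: Σ corner-gray over 8 cells = 4273  → 4.1222
row 3: Σ corner-gray over 8 cells = 4060  → 3.9167
row 4: Σ corner-gray over 8 cells = 4016  → 3.8743
row 5: Σ corner-gray over 8 cells = 3882  → 3.7450
row 6: Σ corner-gray over 8 cells = 4208  → 4.0595
row 7: Σ corner-gray over 8 cells = 4265  → 4.1145
row 8: Σ corner-gray over 8 cells = 3972  → 3.8318
row 9: Σ corner-gray over 8 cells = 4028  → 3.8858
row 10: Σ corner-gray over 8 cells = 4135  → 3.9891
row 11: Σ corner-gray over 8 cells = 4054  → 3.9109
Σ rows: total corner-gray = 49400  → 47.6565 mm³

47.656


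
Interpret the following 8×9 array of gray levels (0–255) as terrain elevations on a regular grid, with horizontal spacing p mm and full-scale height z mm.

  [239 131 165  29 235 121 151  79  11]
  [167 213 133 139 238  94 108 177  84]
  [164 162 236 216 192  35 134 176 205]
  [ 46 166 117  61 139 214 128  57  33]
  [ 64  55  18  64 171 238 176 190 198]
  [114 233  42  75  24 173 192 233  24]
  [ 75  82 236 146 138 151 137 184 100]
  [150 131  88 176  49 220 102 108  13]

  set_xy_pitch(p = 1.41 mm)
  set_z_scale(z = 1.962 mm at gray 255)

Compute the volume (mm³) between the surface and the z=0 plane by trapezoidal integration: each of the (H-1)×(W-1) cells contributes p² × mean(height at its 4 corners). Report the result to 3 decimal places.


height_mm = gray/255 × 1.962; cell vol = 1.41² × mean(4 corners)
unit = 1.41² × 1.962 / (4×255) = 0.00382417 mm³ per gray-sum
row 0: Σ corner-gray over 8 cells = 4527  → 17.3120
row 1: Σ corner-gray over 8 cells = 5126  → 19.6027
row 2: Σ corner-gray over 8 cells = 4514  → 17.2623
row 3: Σ corner-gray over 8 cells = 3929  → 15.0252
row 4: Σ corner-gray over 8 cells = 4168  → 15.9391
row 5: Σ corner-gray over 8 cells = 4405  → 16.8455
row 6: Σ corner-gray over 8 cells = 4234  → 16.1915
Σ rows: total corner-gray = 30903  → 118.1783 mm³

118.178


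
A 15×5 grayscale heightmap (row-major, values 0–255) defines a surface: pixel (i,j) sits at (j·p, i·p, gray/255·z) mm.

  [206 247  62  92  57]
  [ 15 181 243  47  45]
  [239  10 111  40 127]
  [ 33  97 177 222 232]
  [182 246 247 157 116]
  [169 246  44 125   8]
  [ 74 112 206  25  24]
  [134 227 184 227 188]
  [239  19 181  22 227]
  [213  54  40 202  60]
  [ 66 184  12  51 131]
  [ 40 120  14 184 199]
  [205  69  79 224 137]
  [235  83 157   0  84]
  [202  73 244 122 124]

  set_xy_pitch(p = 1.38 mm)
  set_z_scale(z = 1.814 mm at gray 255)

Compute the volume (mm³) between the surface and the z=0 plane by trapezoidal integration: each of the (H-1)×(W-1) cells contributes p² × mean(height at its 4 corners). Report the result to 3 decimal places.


96.827

height_mm = gray/255 × 1.814; cell vol = 1.38² × mean(4 corners)
unit = 1.38² × 1.814 / (4×255) = 0.00338684 mm³ per gray-sum
row 0: Σ corner-gray over 4 cells = 2067  → 7.0006
row 1: Σ corner-gray over 4 cells = 1690  → 5.7238
row 2: Σ corner-gray over 4 cells = 1945  → 6.5874
row 3: Σ corner-gray over 4 cells = 2855  → 9.6694
row 4: Σ corner-gray over 4 cells = 2605  → 8.8227
row 5: Σ corner-gray over 4 cells = 1791  → 6.0658
row 6: Σ corner-gray over 4 cells = 2382  → 8.0675
row 7: Σ corner-gray over 4 cells = 2508  → 8.4942
row 8: Σ corner-gray over 4 cells = 1775  → 6.0116
row 9: Σ corner-gray over 4 cells = 1556  → 5.2699
row 10: Σ corner-gray over 4 cells = 1566  → 5.3038
row 11: Σ corner-gray over 4 cells = 1961  → 6.6416
row 12: Σ corner-gray over 4 cells = 1885  → 6.3842
row 13: Σ corner-gray over 4 cells = 2003  → 6.7838
Σ rows: total corner-gray = 28589  → 96.8265 mm³


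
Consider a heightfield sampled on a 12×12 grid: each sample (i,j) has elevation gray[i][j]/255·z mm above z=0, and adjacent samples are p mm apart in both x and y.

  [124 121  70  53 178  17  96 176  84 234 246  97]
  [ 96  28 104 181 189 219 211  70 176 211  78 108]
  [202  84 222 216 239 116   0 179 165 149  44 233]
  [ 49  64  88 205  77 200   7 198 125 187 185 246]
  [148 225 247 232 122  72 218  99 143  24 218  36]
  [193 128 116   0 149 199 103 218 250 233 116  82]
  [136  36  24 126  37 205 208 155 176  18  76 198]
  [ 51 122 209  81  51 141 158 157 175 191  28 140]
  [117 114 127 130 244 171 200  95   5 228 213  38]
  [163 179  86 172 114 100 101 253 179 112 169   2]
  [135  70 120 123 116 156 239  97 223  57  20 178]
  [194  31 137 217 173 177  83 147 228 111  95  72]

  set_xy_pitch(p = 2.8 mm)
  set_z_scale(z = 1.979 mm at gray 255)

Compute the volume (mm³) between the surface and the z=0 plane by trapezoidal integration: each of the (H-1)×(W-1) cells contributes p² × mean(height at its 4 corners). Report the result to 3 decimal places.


height_mm = gray/255 × 1.979; cell vol = 2.8² × mean(4 corners)
unit = 2.8² × 1.979 / (4×255) = 0.0152111 mm³ per gray-sum
row 0: Σ corner-gray over 11 cells = 5909  → 89.8826
row 1: Σ corner-gray over 11 cells = 6401  → 97.3665
row 2: Σ corner-gray over 11 cells = 6230  → 94.7654
row 3: Σ corner-gray over 11 cells = 6351  → 96.6059
row 4: Σ corner-gray over 11 cells = 6683  → 101.6560
row 5: Σ corner-gray over 11 cells = 5755  → 87.5401
row 6: Σ corner-gray over 11 cells = 5273  → 80.2083
row 7: Σ corner-gray over 11 cells = 6026  → 91.6623
row 8: Σ corner-gray over 11 cells = 6304  → 95.8910
row 9: Σ corner-gray over 11 cells = 5850  → 88.9852
row 10: Σ corner-gray over 11 cells = 5819  → 88.5136
Σ rows: total corner-gray = 66601  → 1013.0770 mm³

1013.077


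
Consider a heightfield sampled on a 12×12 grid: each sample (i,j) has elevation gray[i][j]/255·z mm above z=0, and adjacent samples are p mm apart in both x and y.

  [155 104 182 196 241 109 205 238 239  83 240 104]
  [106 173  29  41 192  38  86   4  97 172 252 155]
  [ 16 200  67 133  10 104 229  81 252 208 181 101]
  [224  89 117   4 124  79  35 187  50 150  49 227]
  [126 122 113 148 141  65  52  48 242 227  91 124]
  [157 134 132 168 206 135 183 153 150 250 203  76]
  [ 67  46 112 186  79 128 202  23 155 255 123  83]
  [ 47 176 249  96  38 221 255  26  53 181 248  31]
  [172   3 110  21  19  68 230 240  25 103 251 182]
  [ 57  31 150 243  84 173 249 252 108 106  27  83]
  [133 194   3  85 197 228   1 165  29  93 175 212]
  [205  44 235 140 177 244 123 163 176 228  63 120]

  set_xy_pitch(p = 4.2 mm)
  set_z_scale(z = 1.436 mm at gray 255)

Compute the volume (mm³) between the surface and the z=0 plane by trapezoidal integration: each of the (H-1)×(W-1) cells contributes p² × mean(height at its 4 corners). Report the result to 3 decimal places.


1585.574

height_mm = gray/255 × 1.436; cell vol = 4.2² × mean(4 corners)
unit = 4.2² × 1.436 / (4×255) = 0.0248344 mm³ per gray-sum
row 0: Σ corner-gray over 11 cells = 6362  → 157.9962
row 1: Σ corner-gray over 11 cells = 5476  → 135.9929
row 2: Σ corner-gray over 11 cells = 5266  → 130.7777
row 3: Σ corner-gray over 11 cells = 4967  → 123.3522
row 4: Σ corner-gray over 11 cells = 6409  → 159.1634
row 5: Σ corner-gray over 11 cells = 6429  → 159.6601
row 6: Σ corner-gray over 11 cells = 5932  → 147.3174
row 7: Σ corner-gray over 11 cells = 5658  → 140.5128
row 8: Σ corner-gray over 11 cells = 5480  → 136.0923
row 9: Σ corner-gray over 11 cells = 5671  → 140.8356
row 10: Σ corner-gray over 11 cells = 6196  → 153.8737
Σ rows: total corner-gray = 63846  → 1585.5741 mm³


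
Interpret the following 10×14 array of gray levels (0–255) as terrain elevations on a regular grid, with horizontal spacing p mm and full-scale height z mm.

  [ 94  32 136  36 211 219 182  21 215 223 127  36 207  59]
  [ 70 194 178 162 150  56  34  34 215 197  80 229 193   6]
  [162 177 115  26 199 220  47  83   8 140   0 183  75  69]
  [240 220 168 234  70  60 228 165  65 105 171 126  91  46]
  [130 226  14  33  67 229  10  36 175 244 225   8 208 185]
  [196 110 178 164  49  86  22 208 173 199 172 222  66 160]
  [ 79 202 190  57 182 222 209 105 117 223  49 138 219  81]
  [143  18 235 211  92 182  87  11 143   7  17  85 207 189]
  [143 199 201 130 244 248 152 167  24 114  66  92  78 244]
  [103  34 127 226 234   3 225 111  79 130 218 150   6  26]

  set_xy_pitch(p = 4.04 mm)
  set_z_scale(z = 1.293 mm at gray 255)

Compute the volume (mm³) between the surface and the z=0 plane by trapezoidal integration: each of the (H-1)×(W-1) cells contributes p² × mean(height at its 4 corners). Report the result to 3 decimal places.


height_mm = gray/255 × 1.293; cell vol = 4.04² × mean(4 corners)
unit = 4.04² × 1.293 / (4×255) = 0.02069 mm³ per gray-sum
row 0: Σ corner-gray over 13 cells = 6963  → 144.0647
row 1: Σ corner-gray over 13 cells = 6297  → 130.2851
row 2: Σ corner-gray over 13 cells = 6469  → 133.8438
row 3: Σ corner-gray over 13 cells = 6957  → 143.9405
row 4: Σ corner-gray over 13 cells = 6919  → 143.1543
row 5: Σ corner-gray over 13 cells = 7640  → 158.0718
row 6: Σ corner-gray over 13 cells = 6908  → 142.9267
row 7: Σ corner-gray over 13 cells = 6739  → 139.4301
row 8: Σ corner-gray over 13 cells = 7032  → 145.4923
Σ rows: total corner-gray = 61924  → 1281.2093 mm³

1281.209


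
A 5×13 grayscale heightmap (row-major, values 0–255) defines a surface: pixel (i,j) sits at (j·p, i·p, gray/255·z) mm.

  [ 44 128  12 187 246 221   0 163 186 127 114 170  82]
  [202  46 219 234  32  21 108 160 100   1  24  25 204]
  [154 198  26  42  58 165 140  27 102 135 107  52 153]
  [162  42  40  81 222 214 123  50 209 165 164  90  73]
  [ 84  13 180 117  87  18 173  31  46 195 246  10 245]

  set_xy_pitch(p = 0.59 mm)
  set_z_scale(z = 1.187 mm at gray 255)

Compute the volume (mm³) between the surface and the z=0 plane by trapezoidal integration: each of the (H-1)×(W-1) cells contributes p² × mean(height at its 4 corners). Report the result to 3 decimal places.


height_mm = gray/255 × 1.187; cell vol = 0.59² × mean(4 corners)
unit = 0.59² × 1.187 / (4×255) = 0.000405093 mm³ per gray-sum
row 0: Σ corner-gray over 12 cells = 5580  → 2.2604
row 1: Σ corner-gray over 12 cells = 4757  → 1.9270
row 2: Σ corner-gray over 12 cells = 5446  → 2.2061
row 3: Σ corner-gray over 12 cells = 5596  → 2.2669
Σ rows: total corner-gray = 21379  → 8.6605 mm³

8.660


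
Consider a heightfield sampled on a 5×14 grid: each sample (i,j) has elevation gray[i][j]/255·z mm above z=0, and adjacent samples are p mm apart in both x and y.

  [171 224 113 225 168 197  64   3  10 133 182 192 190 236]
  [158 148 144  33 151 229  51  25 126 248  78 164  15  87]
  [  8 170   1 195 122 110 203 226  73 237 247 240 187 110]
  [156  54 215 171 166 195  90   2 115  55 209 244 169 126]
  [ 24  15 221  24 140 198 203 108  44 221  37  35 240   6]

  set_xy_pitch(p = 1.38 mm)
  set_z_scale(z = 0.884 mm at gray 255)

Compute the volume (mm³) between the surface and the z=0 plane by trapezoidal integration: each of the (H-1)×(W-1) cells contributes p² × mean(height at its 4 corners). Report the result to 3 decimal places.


height_mm = gray/255 × 0.884; cell vol = 1.38² × mean(4 corners)
unit = 1.38² × 0.884 / (4×255) = 0.00165048 mm³ per gray-sum
row 0: Σ corner-gray over 13 cells = 6878  → 11.3520
row 1: Σ corner-gray over 13 cells = 7209  → 11.8983
row 2: Σ corner-gray over 13 cells = 7792  → 12.8605
row 3: Σ corner-gray over 13 cells = 6654  → 10.9823
Σ rows: total corner-gray = 28533  → 47.0931 mm³

47.093


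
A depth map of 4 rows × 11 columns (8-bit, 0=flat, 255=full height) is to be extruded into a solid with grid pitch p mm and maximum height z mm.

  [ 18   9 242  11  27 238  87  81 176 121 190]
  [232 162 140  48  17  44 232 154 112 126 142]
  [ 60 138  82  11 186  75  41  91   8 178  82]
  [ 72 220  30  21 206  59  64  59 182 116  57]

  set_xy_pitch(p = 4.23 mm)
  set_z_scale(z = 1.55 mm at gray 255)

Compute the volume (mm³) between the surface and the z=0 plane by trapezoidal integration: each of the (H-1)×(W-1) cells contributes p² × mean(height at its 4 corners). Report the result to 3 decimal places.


height_mm = gray/255 × 1.55; cell vol = 4.23² × mean(4 corners)
unit = 4.23² × 1.55 / (4×255) = 0.0271902 mm³ per gray-sum
row 0: Σ corner-gray over 10 cells = 4636  → 126.0537
row 1: Σ corner-gray over 10 cells = 4206  → 114.3619
row 2: Σ corner-gray over 10 cells = 3805  → 103.4587
Σ rows: total corner-gray = 12647  → 343.8743 mm³

343.874


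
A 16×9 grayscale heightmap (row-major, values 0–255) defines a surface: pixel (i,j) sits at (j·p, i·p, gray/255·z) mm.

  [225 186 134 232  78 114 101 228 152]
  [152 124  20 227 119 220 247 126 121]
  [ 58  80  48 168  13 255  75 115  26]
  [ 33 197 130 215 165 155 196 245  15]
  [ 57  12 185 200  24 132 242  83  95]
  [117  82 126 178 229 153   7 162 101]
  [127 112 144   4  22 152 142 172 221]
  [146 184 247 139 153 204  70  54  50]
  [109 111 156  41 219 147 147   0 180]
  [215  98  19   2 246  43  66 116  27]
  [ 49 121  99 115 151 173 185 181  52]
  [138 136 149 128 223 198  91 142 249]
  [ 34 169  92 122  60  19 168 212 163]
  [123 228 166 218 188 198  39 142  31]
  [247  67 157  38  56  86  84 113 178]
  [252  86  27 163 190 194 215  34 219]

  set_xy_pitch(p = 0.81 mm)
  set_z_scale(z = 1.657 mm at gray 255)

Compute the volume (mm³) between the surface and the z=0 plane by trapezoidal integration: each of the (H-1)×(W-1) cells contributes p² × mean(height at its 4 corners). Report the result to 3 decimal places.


height_mm = gray/255 × 1.657; cell vol = 0.81² × mean(4 corners)
unit = 0.81² × 1.657 / (4×255) = 0.00106584 mm³ per gray-sum
row 0: Σ corner-gray over 8 cells = 4962  → 5.2887
row 1: Σ corner-gray over 8 cells = 4031  → 4.2964
row 2: Σ corner-gray over 8 cells = 4246  → 4.5256
row 3: Σ corner-gray over 8 cells = 4562  → 4.8624
row 4: Σ corner-gray over 8 cells = 4000  → 4.2634
row 5: Σ corner-gray over 8 cells = 3936  → 4.1951
row 6: Σ corner-gray over 8 cells = 4142  → 4.4147
row 7: Σ corner-gray over 8 cells = 4229  → 4.5074
row 8: Σ corner-gray over 8 cells = 3353  → 3.5738
row 9: Σ corner-gray over 8 cells = 3573  → 3.8082
row 10: Σ corner-gray over 8 cells = 4672  → 4.9796
row 11: Σ corner-gray over 8 cells = 4402  → 4.6918
row 12: Σ corner-gray over 8 cells = 4393  → 4.6822
row 13: Σ corner-gray over 8 cells = 4139  → 4.4115
row 14: Σ corner-gray over 8 cells = 3916  → 4.1738
Σ rows: total corner-gray = 62556  → 66.6747 mm³

66.675


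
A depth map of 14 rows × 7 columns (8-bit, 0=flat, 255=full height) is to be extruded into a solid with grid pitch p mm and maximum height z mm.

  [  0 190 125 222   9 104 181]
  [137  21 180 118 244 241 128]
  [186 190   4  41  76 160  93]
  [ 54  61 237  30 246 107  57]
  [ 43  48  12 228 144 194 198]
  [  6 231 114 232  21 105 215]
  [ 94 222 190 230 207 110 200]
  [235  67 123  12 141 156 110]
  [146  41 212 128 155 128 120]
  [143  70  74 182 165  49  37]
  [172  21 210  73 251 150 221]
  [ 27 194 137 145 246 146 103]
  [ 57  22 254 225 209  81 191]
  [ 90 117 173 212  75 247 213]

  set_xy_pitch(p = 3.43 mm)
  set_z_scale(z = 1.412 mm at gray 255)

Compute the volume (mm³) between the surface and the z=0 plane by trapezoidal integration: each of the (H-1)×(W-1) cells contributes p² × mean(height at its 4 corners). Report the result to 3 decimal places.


694.155

height_mm = gray/255 × 1.412; cell vol = 3.43² × mean(4 corners)
unit = 3.43² × 1.412 / (4×255) = 0.0162863 mm³ per gray-sum
row 0: Σ corner-gray over 6 cells = 3354  → 54.6243
row 1: Σ corner-gray over 6 cells = 3094  → 50.3899
row 2: Σ corner-gray over 6 cells = 2694  → 43.8753
row 3: Σ corner-gray over 6 cells = 2966  → 48.3052
row 4: Σ corner-gray over 6 cells = 3120  → 50.8133
row 5: Σ corner-gray over 6 cells = 3839  → 62.5232
row 6: Σ corner-gray over 6 cells = 3555  → 57.8978
row 7: Σ corner-gray over 6 cells = 2937  → 47.8329
row 8: Σ corner-gray over 6 cells = 2854  → 46.4811
row 9: Σ corner-gray over 6 cells = 3063  → 49.8850
row 10: Σ corner-gray over 6 cells = 3669  → 59.7545
row 11: Σ corner-gray over 6 cells = 3696  → 60.1942
row 12: Σ corner-gray over 6 cells = 3781  → 61.5785
Σ rows: total corner-gray = 42622  → 694.1552 mm³


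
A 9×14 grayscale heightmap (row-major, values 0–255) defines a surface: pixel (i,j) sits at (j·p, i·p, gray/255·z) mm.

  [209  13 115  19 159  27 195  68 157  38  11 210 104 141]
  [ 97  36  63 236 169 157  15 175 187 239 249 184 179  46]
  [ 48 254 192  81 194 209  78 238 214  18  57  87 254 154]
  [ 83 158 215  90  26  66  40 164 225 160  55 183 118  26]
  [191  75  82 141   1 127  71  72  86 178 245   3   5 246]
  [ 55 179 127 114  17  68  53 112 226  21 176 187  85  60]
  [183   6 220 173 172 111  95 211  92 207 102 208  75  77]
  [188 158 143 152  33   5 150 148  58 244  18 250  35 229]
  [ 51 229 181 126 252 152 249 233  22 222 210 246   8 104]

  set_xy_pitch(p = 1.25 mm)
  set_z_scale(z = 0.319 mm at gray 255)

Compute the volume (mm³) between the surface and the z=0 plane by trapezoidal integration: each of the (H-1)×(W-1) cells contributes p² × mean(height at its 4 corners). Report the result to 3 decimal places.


26.139

height_mm = gray/255 × 0.319; cell vol = 1.25² × mean(4 corners)
unit = 1.25² × 0.319 / (4×255) = 0.000488664 mm³ per gray-sum
row 0: Σ corner-gray over 13 cells = 6503  → 3.1778
row 1: Σ corner-gray over 13 cells = 7875  → 3.8482
row 2: Σ corner-gray over 13 cells = 7063  → 3.4514
row 3: Σ corner-gray over 13 cells = 5718  → 2.7942
row 4: Σ corner-gray over 13 cells = 5454  → 2.6652
row 5: Σ corner-gray over 13 cells = 6449  → 3.1514
row 6: Σ corner-gray over 13 cells = 6809  → 3.3273
row 7: Σ corner-gray over 13 cells = 7620  → 3.7236
Σ rows: total corner-gray = 53491  → 26.1391 mm³


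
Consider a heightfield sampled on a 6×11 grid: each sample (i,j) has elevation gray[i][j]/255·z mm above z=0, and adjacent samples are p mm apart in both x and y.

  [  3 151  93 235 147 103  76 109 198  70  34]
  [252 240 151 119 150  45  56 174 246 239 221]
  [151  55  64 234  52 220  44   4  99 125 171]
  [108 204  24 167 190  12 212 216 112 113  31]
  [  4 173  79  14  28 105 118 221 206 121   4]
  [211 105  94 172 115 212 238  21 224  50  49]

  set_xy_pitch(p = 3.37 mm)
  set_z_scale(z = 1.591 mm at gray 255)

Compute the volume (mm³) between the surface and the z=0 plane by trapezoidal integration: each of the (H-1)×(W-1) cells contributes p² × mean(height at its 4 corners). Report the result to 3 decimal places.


452.341

height_mm = gray/255 × 1.591; cell vol = 3.37² × mean(4 corners)
unit = 3.37² × 1.591 / (4×255) = 0.0177145 mm³ per gray-sum
row 0: Σ corner-gray over 10 cells = 5714  → 101.2209
row 1: Σ corner-gray over 10 cells = 5429  → 96.1722
row 2: Σ corner-gray over 10 cells = 4755  → 84.2326
row 3: Σ corner-gray over 10 cells = 4777  → 84.6223
row 4: Σ corner-gray over 10 cells = 4860  → 86.0927
Σ rows: total corner-gray = 25535  → 452.3407 mm³


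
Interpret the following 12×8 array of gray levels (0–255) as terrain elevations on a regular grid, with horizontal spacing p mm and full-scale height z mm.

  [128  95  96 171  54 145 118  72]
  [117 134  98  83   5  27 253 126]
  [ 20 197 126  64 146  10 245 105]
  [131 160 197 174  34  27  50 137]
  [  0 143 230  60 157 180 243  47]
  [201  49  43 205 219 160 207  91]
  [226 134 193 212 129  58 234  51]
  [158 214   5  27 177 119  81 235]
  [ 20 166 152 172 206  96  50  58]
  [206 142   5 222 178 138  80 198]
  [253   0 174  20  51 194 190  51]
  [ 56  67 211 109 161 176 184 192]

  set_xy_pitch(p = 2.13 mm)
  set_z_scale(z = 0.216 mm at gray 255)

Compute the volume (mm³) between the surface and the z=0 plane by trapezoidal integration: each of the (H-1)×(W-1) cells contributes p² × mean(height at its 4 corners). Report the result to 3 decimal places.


37.915

height_mm = gray/255 × 0.216; cell vol = 2.13² × mean(4 corners)
unit = 2.13² × 0.216 / (4×255) = 0.000960755 mm³ per gray-sum
row 0: Σ corner-gray over 7 cells = 3001  → 2.8832
row 1: Σ corner-gray over 7 cells = 3144  → 3.0206
row 2: Σ corner-gray over 7 cells = 3253  → 3.1253
row 3: Σ corner-gray over 7 cells = 3625  → 3.4827
row 4: Σ corner-gray over 7 cells = 4131  → 3.9689
row 5: Σ corner-gray over 7 cells = 4255  → 4.0880
row 6: Σ corner-gray over 7 cells = 3836  → 3.6855
row 7: Σ corner-gray over 7 cells = 3401  → 3.2675
row 8: Σ corner-gray over 7 cells = 3696  → 3.5510
row 9: Σ corner-gray over 7 cells = 3496  → 3.3588
row 10: Σ corner-gray over 7 cells = 3626  → 3.4837
Σ rows: total corner-gray = 39464  → 37.9152 mm³


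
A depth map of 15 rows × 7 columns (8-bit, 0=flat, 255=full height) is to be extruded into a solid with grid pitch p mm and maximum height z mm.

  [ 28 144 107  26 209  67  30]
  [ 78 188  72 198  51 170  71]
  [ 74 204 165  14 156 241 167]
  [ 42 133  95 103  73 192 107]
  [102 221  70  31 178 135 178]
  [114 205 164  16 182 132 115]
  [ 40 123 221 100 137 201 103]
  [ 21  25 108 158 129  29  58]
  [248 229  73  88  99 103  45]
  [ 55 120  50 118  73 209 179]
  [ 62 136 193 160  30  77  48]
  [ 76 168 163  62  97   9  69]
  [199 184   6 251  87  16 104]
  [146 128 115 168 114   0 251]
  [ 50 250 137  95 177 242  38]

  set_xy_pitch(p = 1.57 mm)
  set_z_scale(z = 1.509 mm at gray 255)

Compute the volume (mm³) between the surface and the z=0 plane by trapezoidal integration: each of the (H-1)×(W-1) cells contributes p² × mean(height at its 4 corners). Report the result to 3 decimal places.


147.111

height_mm = gray/255 × 1.509; cell vol = 1.57² × mean(4 corners)
unit = 1.57² × 1.509 / (4×255) = 0.0036466 mm³ per gray-sum
row 0: Σ corner-gray over 6 cells = 2671  → 9.7401
row 1: Σ corner-gray over 6 cells = 3308  → 12.0630
row 2: Σ corner-gray over 6 cells = 3142  → 11.4576
row 3: Σ corner-gray over 6 cells = 2891  → 10.5423
row 4: Σ corner-gray over 6 cells = 3177  → 11.5853
row 5: Σ corner-gray over 6 cells = 3334  → 12.1578
row 6: Σ corner-gray over 6 cells = 2684  → 9.7875
row 7: Σ corner-gray over 6 cells = 2454  → 8.9488
row 8: Σ corner-gray over 6 cells = 2851  → 10.3965
row 9: Σ corner-gray over 6 cells = 2676  → 9.7583
row 10: Σ corner-gray over 6 cells = 2445  → 8.9159
row 11: Σ corner-gray over 6 cells = 2534  → 9.2405
row 12: Σ corner-gray over 6 cells = 2838  → 10.3491
row 13: Σ corner-gray over 6 cells = 3337  → 12.1687
Σ rows: total corner-gray = 40342  → 147.1112 mm³


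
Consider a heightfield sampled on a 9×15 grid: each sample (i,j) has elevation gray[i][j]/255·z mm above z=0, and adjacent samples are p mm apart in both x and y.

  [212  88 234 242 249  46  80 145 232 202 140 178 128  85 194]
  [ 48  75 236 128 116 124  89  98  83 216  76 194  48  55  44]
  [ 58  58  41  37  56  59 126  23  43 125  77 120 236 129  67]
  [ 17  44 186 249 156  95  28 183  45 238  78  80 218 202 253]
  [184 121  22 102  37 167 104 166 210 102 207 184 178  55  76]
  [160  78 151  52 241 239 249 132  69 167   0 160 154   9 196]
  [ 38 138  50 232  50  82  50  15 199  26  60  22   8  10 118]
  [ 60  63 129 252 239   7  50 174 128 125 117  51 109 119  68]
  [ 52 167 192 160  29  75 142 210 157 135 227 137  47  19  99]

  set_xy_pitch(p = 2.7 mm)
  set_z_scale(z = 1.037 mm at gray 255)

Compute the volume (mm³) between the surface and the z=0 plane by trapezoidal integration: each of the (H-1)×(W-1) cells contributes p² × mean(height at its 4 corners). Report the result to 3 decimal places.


386.487

height_mm = gray/255 × 1.037; cell vol = 2.7² × mean(4 corners)
unit = 2.7² × 1.037 / (4×255) = 0.0074115 mm³ per gray-sum
row 0: Σ corner-gray over 14 cells = 7672  → 56.8610
row 1: Σ corner-gray over 14 cells = 5553  → 41.1561
row 2: Σ corner-gray over 14 cells = 6259  → 46.3886
row 3: Σ corner-gray over 14 cells = 7444  → 55.1712
row 4: Σ corner-gray over 14 cells = 7328  → 54.3115
row 5: Σ corner-gray over 14 cells = 5798  → 42.9719
row 6: Σ corner-gray over 14 cells = 5294  → 39.2365
row 7: Σ corner-gray over 14 cells = 6799  → 50.3908
Σ rows: total corner-gray = 52147  → 386.4875 mm³
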